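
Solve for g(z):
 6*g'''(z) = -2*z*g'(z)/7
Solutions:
 g(z) = C1 + Integral(C2*airyai(-21^(2/3)*z/21) + C3*airybi(-21^(2/3)*z/21), z)


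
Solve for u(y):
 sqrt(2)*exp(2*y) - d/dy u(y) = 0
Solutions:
 u(y) = C1 + sqrt(2)*exp(2*y)/2


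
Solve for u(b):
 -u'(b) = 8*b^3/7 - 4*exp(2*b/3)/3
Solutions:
 u(b) = C1 - 2*b^4/7 + 2*exp(2*b/3)


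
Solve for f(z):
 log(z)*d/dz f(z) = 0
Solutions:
 f(z) = C1


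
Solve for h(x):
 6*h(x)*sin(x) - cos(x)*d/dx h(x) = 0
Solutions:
 h(x) = C1/cos(x)^6


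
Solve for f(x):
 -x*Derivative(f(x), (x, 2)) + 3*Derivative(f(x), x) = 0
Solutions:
 f(x) = C1 + C2*x^4


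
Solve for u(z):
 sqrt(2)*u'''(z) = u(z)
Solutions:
 u(z) = C3*exp(2^(5/6)*z/2) + (C1*sin(2^(5/6)*sqrt(3)*z/4) + C2*cos(2^(5/6)*sqrt(3)*z/4))*exp(-2^(5/6)*z/4)


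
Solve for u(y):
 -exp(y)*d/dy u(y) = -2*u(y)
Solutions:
 u(y) = C1*exp(-2*exp(-y))


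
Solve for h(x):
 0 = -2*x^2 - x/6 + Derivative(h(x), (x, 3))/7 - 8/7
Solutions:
 h(x) = C1 + C2*x + C3*x^2 + 7*x^5/30 + 7*x^4/144 + 4*x^3/3


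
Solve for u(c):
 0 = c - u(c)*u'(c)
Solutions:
 u(c) = -sqrt(C1 + c^2)
 u(c) = sqrt(C1 + c^2)


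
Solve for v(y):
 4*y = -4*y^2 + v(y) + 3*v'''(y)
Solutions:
 v(y) = C3*exp(-3^(2/3)*y/3) + 4*y^2 + 4*y + (C1*sin(3^(1/6)*y/2) + C2*cos(3^(1/6)*y/2))*exp(3^(2/3)*y/6)


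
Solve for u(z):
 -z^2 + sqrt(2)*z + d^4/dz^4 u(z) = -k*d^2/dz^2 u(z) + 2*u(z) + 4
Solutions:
 u(z) = C1*exp(-sqrt(2)*z*sqrt(-k - sqrt(k^2 + 8))/2) + C2*exp(sqrt(2)*z*sqrt(-k - sqrt(k^2 + 8))/2) + C3*exp(-sqrt(2)*z*sqrt(-k + sqrt(k^2 + 8))/2) + C4*exp(sqrt(2)*z*sqrt(-k + sqrt(k^2 + 8))/2) - k/2 - z^2/2 + sqrt(2)*z/2 - 2


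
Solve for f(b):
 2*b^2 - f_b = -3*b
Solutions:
 f(b) = C1 + 2*b^3/3 + 3*b^2/2


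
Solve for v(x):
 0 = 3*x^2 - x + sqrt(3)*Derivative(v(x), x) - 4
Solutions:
 v(x) = C1 - sqrt(3)*x^3/3 + sqrt(3)*x^2/6 + 4*sqrt(3)*x/3


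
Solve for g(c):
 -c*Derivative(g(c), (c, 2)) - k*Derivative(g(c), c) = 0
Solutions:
 g(c) = C1 + c^(1 - re(k))*(C2*sin(log(c)*Abs(im(k))) + C3*cos(log(c)*im(k)))


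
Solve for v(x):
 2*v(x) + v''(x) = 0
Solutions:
 v(x) = C1*sin(sqrt(2)*x) + C2*cos(sqrt(2)*x)


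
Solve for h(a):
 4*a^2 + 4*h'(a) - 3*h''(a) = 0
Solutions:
 h(a) = C1 + C2*exp(4*a/3) - a^3/3 - 3*a^2/4 - 9*a/8


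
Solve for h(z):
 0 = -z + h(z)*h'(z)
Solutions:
 h(z) = -sqrt(C1 + z^2)
 h(z) = sqrt(C1 + z^2)


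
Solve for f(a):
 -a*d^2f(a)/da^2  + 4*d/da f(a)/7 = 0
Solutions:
 f(a) = C1 + C2*a^(11/7)


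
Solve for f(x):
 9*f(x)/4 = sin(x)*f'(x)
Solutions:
 f(x) = C1*(cos(x) - 1)^(9/8)/(cos(x) + 1)^(9/8)


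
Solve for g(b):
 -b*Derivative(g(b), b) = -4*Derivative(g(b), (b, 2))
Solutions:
 g(b) = C1 + C2*erfi(sqrt(2)*b/4)


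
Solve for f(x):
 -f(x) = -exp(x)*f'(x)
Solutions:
 f(x) = C1*exp(-exp(-x))


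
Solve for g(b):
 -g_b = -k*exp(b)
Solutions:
 g(b) = C1 + k*exp(b)


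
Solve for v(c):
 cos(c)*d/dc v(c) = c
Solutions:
 v(c) = C1 + Integral(c/cos(c), c)


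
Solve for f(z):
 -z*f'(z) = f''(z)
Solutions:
 f(z) = C1 + C2*erf(sqrt(2)*z/2)


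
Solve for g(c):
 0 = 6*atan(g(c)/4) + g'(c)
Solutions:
 Integral(1/atan(_y/4), (_y, g(c))) = C1 - 6*c


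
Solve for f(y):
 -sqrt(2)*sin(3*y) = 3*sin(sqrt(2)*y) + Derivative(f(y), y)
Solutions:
 f(y) = C1 + sqrt(2)*cos(3*y)/3 + 3*sqrt(2)*cos(sqrt(2)*y)/2


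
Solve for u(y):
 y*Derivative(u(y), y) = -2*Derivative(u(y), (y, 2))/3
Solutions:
 u(y) = C1 + C2*erf(sqrt(3)*y/2)


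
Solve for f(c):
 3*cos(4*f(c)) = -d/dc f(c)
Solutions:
 f(c) = -asin((C1 + exp(24*c))/(C1 - exp(24*c)))/4 + pi/4
 f(c) = asin((C1 + exp(24*c))/(C1 - exp(24*c)))/4


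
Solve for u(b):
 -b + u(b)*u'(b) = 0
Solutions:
 u(b) = -sqrt(C1 + b^2)
 u(b) = sqrt(C1 + b^2)


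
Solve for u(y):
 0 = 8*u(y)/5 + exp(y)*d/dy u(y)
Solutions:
 u(y) = C1*exp(8*exp(-y)/5)


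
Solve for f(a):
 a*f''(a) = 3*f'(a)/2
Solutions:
 f(a) = C1 + C2*a^(5/2)


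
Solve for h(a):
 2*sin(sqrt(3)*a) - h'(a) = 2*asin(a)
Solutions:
 h(a) = C1 - 2*a*asin(a) - 2*sqrt(1 - a^2) - 2*sqrt(3)*cos(sqrt(3)*a)/3


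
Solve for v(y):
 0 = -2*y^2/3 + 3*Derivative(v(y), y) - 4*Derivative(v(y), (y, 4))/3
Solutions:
 v(y) = C1 + C4*exp(2^(1/3)*3^(2/3)*y/2) + 2*y^3/27 + (C2*sin(3*2^(1/3)*3^(1/6)*y/4) + C3*cos(3*2^(1/3)*3^(1/6)*y/4))*exp(-2^(1/3)*3^(2/3)*y/4)


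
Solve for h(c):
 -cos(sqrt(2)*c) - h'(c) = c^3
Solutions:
 h(c) = C1 - c^4/4 - sqrt(2)*sin(sqrt(2)*c)/2


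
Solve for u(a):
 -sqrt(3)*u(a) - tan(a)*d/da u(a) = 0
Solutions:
 u(a) = C1/sin(a)^(sqrt(3))


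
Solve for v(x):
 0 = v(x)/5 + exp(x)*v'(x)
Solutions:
 v(x) = C1*exp(exp(-x)/5)


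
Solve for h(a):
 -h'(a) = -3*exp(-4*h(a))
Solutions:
 h(a) = log(-I*(C1 + 12*a)^(1/4))
 h(a) = log(I*(C1 + 12*a)^(1/4))
 h(a) = log(-(C1 + 12*a)^(1/4))
 h(a) = log(C1 + 12*a)/4


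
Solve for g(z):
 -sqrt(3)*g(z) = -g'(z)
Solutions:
 g(z) = C1*exp(sqrt(3)*z)


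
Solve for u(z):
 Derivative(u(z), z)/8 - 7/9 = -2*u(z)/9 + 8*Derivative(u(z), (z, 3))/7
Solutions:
 u(z) = C1*exp(-21^(1/3)*z*(21^(1/3)/(5*sqrt(163) + 64)^(1/3) + (5*sqrt(163) + 64)^(1/3))/48)*sin(3^(1/6)*7^(1/3)*z*(-3^(2/3)*(5*sqrt(163) + 64)^(1/3) + 3*7^(1/3)/(5*sqrt(163) + 64)^(1/3))/48) + C2*exp(-21^(1/3)*z*(21^(1/3)/(5*sqrt(163) + 64)^(1/3) + (5*sqrt(163) + 64)^(1/3))/48)*cos(3^(1/6)*7^(1/3)*z*(-3^(2/3)*(5*sqrt(163) + 64)^(1/3) + 3*7^(1/3)/(5*sqrt(163) + 64)^(1/3))/48) + C3*exp(21^(1/3)*z*(21^(1/3)/(5*sqrt(163) + 64)^(1/3) + (5*sqrt(163) + 64)^(1/3))/24) + 7/2


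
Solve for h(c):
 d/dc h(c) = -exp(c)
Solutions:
 h(c) = C1 - exp(c)


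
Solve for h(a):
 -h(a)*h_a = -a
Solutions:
 h(a) = -sqrt(C1 + a^2)
 h(a) = sqrt(C1 + a^2)


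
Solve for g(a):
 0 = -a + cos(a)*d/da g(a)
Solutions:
 g(a) = C1 + Integral(a/cos(a), a)


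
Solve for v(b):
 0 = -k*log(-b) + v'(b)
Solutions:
 v(b) = C1 + b*k*log(-b) - b*k


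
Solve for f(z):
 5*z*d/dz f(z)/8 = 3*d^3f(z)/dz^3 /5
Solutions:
 f(z) = C1 + Integral(C2*airyai(15^(2/3)*z/6) + C3*airybi(15^(2/3)*z/6), z)


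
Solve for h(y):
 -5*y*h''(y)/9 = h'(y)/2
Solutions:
 h(y) = C1 + C2*y^(1/10)


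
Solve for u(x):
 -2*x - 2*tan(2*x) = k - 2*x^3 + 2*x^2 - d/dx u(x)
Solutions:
 u(x) = C1 + k*x - x^4/2 + 2*x^3/3 + x^2 - log(cos(2*x))


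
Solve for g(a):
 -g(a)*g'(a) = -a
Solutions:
 g(a) = -sqrt(C1 + a^2)
 g(a) = sqrt(C1 + a^2)


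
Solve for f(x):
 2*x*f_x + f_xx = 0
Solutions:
 f(x) = C1 + C2*erf(x)


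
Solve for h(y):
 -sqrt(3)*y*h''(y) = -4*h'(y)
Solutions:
 h(y) = C1 + C2*y^(1 + 4*sqrt(3)/3)


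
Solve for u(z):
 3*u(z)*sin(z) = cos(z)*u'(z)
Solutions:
 u(z) = C1/cos(z)^3


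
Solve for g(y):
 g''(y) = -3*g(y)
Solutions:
 g(y) = C1*sin(sqrt(3)*y) + C2*cos(sqrt(3)*y)


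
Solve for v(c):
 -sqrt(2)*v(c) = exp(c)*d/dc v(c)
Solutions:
 v(c) = C1*exp(sqrt(2)*exp(-c))


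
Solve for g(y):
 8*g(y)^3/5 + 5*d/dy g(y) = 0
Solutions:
 g(y) = -5*sqrt(2)*sqrt(-1/(C1 - 8*y))/2
 g(y) = 5*sqrt(2)*sqrt(-1/(C1 - 8*y))/2


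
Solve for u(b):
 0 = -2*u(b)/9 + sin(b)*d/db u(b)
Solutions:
 u(b) = C1*(cos(b) - 1)^(1/9)/(cos(b) + 1)^(1/9)


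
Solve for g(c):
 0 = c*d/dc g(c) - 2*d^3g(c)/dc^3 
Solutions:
 g(c) = C1 + Integral(C2*airyai(2^(2/3)*c/2) + C3*airybi(2^(2/3)*c/2), c)


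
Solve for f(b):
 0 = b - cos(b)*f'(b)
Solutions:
 f(b) = C1 + Integral(b/cos(b), b)


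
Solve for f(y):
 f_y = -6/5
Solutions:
 f(y) = C1 - 6*y/5


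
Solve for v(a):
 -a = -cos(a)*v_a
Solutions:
 v(a) = C1 + Integral(a/cos(a), a)


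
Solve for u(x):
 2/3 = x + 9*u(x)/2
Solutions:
 u(x) = 4/27 - 2*x/9


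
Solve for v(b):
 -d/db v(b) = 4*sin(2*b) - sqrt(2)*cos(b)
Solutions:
 v(b) = C1 + sqrt(2)*sin(b) + 2*cos(2*b)


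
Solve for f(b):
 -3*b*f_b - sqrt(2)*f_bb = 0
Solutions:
 f(b) = C1 + C2*erf(2^(1/4)*sqrt(3)*b/2)


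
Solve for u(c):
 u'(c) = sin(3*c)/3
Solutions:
 u(c) = C1 - cos(3*c)/9


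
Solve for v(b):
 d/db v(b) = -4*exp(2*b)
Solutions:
 v(b) = C1 - 2*exp(2*b)


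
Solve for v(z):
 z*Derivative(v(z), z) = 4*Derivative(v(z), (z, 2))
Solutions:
 v(z) = C1 + C2*erfi(sqrt(2)*z/4)


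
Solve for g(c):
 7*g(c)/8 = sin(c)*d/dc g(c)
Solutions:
 g(c) = C1*(cos(c) - 1)^(7/16)/(cos(c) + 1)^(7/16)


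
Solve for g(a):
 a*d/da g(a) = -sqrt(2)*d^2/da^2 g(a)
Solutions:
 g(a) = C1 + C2*erf(2^(1/4)*a/2)


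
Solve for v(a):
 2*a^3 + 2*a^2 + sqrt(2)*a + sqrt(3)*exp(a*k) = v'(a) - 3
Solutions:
 v(a) = C1 + a^4/2 + 2*a^3/3 + sqrt(2)*a^2/2 + 3*a + sqrt(3)*exp(a*k)/k


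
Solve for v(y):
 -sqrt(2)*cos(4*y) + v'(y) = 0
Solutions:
 v(y) = C1 + sqrt(2)*sin(4*y)/4


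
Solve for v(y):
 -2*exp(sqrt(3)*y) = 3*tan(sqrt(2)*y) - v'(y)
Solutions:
 v(y) = C1 + 2*sqrt(3)*exp(sqrt(3)*y)/3 - 3*sqrt(2)*log(cos(sqrt(2)*y))/2


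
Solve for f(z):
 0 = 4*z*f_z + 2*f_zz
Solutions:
 f(z) = C1 + C2*erf(z)


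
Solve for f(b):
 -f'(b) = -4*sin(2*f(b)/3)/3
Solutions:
 -4*b/3 + 3*log(cos(2*f(b)/3) - 1)/4 - 3*log(cos(2*f(b)/3) + 1)/4 = C1


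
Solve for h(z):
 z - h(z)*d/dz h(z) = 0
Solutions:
 h(z) = -sqrt(C1 + z^2)
 h(z) = sqrt(C1 + z^2)


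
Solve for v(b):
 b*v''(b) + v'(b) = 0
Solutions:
 v(b) = C1 + C2*log(b)


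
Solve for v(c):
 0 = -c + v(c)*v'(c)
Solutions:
 v(c) = -sqrt(C1 + c^2)
 v(c) = sqrt(C1 + c^2)


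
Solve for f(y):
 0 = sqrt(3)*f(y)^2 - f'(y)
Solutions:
 f(y) = -1/(C1 + sqrt(3)*y)


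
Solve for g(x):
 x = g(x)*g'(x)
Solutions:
 g(x) = -sqrt(C1 + x^2)
 g(x) = sqrt(C1 + x^2)


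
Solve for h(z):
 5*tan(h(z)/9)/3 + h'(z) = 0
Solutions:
 h(z) = -9*asin(C1*exp(-5*z/27)) + 9*pi
 h(z) = 9*asin(C1*exp(-5*z/27))


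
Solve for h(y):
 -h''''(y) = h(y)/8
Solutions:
 h(y) = (C1*sin(2^(3/4)*y/4) + C2*cos(2^(3/4)*y/4))*exp(-2^(3/4)*y/4) + (C3*sin(2^(3/4)*y/4) + C4*cos(2^(3/4)*y/4))*exp(2^(3/4)*y/4)


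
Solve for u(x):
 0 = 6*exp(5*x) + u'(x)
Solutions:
 u(x) = C1 - 6*exp(5*x)/5


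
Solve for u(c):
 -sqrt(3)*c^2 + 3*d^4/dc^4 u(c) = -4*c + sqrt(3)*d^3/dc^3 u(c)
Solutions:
 u(c) = C1 + C2*c + C3*c^2 + C4*exp(sqrt(3)*c/3) - c^5/60 - sqrt(3)*c^4/36 - c^3/3


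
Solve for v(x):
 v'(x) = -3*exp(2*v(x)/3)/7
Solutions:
 v(x) = 3*log(-sqrt(-1/(C1 - 3*x))) - 3*log(2) + 3*log(42)/2
 v(x) = 3*log(-1/(C1 - 3*x))/2 - 3*log(2) + 3*log(42)/2


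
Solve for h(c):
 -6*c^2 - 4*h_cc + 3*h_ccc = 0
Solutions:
 h(c) = C1 + C2*c + C3*exp(4*c/3) - c^4/8 - 3*c^3/8 - 27*c^2/32


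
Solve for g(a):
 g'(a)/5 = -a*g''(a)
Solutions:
 g(a) = C1 + C2*a^(4/5)


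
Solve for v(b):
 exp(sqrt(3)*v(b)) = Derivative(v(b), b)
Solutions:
 v(b) = sqrt(3)*(2*log(-1/(C1 + b)) - log(3))/6


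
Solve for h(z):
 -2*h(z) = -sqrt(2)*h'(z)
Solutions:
 h(z) = C1*exp(sqrt(2)*z)


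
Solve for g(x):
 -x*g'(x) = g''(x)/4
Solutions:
 g(x) = C1 + C2*erf(sqrt(2)*x)


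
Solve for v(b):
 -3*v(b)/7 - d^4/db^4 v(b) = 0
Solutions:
 v(b) = (C1*sin(sqrt(2)*3^(1/4)*7^(3/4)*b/14) + C2*cos(sqrt(2)*3^(1/4)*7^(3/4)*b/14))*exp(-sqrt(2)*3^(1/4)*7^(3/4)*b/14) + (C3*sin(sqrt(2)*3^(1/4)*7^(3/4)*b/14) + C4*cos(sqrt(2)*3^(1/4)*7^(3/4)*b/14))*exp(sqrt(2)*3^(1/4)*7^(3/4)*b/14)


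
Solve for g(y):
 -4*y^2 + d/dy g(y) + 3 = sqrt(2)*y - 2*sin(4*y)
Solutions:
 g(y) = C1 + 4*y^3/3 + sqrt(2)*y^2/2 - 3*y + cos(4*y)/2


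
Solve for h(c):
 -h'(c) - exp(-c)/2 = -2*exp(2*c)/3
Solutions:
 h(c) = C1 + exp(2*c)/3 + exp(-c)/2


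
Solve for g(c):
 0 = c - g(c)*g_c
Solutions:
 g(c) = -sqrt(C1 + c^2)
 g(c) = sqrt(C1 + c^2)


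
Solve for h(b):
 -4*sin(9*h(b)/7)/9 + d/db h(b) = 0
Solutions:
 -4*b/9 + 7*log(cos(9*h(b)/7) - 1)/18 - 7*log(cos(9*h(b)/7) + 1)/18 = C1


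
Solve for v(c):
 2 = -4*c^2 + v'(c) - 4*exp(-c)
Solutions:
 v(c) = C1 + 4*c^3/3 + 2*c - 4*exp(-c)


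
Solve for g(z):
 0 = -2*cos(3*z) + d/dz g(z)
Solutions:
 g(z) = C1 + 2*sin(3*z)/3


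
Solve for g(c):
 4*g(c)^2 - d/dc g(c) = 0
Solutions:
 g(c) = -1/(C1 + 4*c)


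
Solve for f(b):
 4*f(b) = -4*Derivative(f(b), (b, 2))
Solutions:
 f(b) = C1*sin(b) + C2*cos(b)


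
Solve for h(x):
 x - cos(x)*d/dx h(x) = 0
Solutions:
 h(x) = C1 + Integral(x/cos(x), x)


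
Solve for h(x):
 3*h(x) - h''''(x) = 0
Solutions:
 h(x) = C1*exp(-3^(1/4)*x) + C2*exp(3^(1/4)*x) + C3*sin(3^(1/4)*x) + C4*cos(3^(1/4)*x)


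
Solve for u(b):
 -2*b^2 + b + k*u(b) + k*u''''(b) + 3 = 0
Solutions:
 u(b) = C1*exp(-sqrt(2)*b*(1 - I)/2) + C2*exp(sqrt(2)*b*(1 - I)/2) + C3*exp(-sqrt(2)*b*(1 + I)/2) + C4*exp(sqrt(2)*b*(1 + I)/2) + 2*b^2/k - b/k - 3/k


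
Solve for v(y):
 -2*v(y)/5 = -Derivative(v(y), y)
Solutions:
 v(y) = C1*exp(2*y/5)


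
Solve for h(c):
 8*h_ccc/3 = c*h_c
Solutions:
 h(c) = C1 + Integral(C2*airyai(3^(1/3)*c/2) + C3*airybi(3^(1/3)*c/2), c)


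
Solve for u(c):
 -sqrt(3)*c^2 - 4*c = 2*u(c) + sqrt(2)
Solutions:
 u(c) = -sqrt(3)*c^2/2 - 2*c - sqrt(2)/2


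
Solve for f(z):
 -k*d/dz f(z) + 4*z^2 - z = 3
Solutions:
 f(z) = C1 + 4*z^3/(3*k) - z^2/(2*k) - 3*z/k


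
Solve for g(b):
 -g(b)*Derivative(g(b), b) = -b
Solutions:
 g(b) = -sqrt(C1 + b^2)
 g(b) = sqrt(C1 + b^2)


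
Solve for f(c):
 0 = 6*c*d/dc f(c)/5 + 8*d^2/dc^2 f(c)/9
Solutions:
 f(c) = C1 + C2*erf(3*sqrt(30)*c/20)


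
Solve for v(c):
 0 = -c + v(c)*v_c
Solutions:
 v(c) = -sqrt(C1 + c^2)
 v(c) = sqrt(C1 + c^2)


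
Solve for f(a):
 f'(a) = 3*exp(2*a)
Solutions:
 f(a) = C1 + 3*exp(2*a)/2


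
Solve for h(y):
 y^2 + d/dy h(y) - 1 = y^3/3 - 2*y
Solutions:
 h(y) = C1 + y^4/12 - y^3/3 - y^2 + y


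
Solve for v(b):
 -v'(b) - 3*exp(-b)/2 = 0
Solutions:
 v(b) = C1 + 3*exp(-b)/2


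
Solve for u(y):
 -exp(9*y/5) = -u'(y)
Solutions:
 u(y) = C1 + 5*exp(9*y/5)/9


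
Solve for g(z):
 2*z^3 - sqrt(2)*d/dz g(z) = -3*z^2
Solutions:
 g(z) = C1 + sqrt(2)*z^4/4 + sqrt(2)*z^3/2


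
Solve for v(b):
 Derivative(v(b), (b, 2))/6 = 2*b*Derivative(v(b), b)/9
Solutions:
 v(b) = C1 + C2*erfi(sqrt(6)*b/3)


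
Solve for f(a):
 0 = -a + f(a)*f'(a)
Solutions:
 f(a) = -sqrt(C1 + a^2)
 f(a) = sqrt(C1 + a^2)


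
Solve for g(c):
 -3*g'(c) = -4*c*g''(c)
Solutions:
 g(c) = C1 + C2*c^(7/4)


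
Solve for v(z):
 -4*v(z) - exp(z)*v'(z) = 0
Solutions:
 v(z) = C1*exp(4*exp(-z))


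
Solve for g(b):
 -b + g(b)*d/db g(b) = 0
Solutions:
 g(b) = -sqrt(C1 + b^2)
 g(b) = sqrt(C1 + b^2)


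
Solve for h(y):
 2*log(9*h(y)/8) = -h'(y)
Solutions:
 -Integral(1/(-log(_y) - 2*log(3) + 3*log(2)), (_y, h(y)))/2 = C1 - y


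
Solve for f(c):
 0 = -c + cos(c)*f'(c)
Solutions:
 f(c) = C1 + Integral(c/cos(c), c)


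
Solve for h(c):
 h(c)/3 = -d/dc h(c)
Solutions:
 h(c) = C1*exp(-c/3)


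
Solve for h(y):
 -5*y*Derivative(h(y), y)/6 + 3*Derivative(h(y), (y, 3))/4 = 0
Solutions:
 h(y) = C1 + Integral(C2*airyai(30^(1/3)*y/3) + C3*airybi(30^(1/3)*y/3), y)


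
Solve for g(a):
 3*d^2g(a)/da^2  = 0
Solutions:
 g(a) = C1 + C2*a


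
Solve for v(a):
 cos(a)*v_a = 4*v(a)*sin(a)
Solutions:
 v(a) = C1/cos(a)^4


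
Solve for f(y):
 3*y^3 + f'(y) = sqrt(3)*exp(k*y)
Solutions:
 f(y) = C1 - 3*y^4/4 + sqrt(3)*exp(k*y)/k


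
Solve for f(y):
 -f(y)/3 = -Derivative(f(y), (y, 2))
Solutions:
 f(y) = C1*exp(-sqrt(3)*y/3) + C2*exp(sqrt(3)*y/3)


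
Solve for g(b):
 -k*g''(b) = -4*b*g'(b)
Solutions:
 g(b) = C1 + C2*erf(sqrt(2)*b*sqrt(-1/k))/sqrt(-1/k)


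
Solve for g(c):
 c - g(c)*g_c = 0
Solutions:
 g(c) = -sqrt(C1 + c^2)
 g(c) = sqrt(C1 + c^2)


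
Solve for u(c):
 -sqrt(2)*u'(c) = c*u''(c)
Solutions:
 u(c) = C1 + C2*c^(1 - sqrt(2))


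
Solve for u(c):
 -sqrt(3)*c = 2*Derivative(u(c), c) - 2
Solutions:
 u(c) = C1 - sqrt(3)*c^2/4 + c


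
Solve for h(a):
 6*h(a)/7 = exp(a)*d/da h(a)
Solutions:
 h(a) = C1*exp(-6*exp(-a)/7)


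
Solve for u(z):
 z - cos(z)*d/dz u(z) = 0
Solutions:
 u(z) = C1 + Integral(z/cos(z), z)


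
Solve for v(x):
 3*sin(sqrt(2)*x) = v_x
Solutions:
 v(x) = C1 - 3*sqrt(2)*cos(sqrt(2)*x)/2


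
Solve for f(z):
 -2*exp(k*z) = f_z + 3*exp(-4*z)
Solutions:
 f(z) = C1 + 3*exp(-4*z)/4 - 2*exp(k*z)/k


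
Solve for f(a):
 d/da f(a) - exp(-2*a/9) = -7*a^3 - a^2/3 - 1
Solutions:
 f(a) = C1 - 7*a^4/4 - a^3/9 - a - 9*exp(-2*a/9)/2


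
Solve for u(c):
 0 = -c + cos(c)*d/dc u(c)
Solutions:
 u(c) = C1 + Integral(c/cos(c), c)


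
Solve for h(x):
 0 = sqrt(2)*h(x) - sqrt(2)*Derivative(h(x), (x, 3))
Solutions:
 h(x) = C3*exp(x) + (C1*sin(sqrt(3)*x/2) + C2*cos(sqrt(3)*x/2))*exp(-x/2)


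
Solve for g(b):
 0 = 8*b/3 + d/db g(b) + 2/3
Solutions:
 g(b) = C1 - 4*b^2/3 - 2*b/3


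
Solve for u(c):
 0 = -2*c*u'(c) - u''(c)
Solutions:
 u(c) = C1 + C2*erf(c)


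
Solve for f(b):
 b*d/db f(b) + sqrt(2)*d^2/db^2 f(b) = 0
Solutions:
 f(b) = C1 + C2*erf(2^(1/4)*b/2)


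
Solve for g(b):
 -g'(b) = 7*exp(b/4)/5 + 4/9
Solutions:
 g(b) = C1 - 4*b/9 - 28*exp(b/4)/5


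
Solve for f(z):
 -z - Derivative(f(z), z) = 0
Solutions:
 f(z) = C1 - z^2/2


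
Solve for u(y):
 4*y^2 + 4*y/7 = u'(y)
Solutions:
 u(y) = C1 + 4*y^3/3 + 2*y^2/7


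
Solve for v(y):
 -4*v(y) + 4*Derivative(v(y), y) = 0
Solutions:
 v(y) = C1*exp(y)


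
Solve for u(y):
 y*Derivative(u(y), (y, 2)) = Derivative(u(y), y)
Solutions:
 u(y) = C1 + C2*y^2


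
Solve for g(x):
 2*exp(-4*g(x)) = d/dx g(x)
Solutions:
 g(x) = log(-I*(C1 + 8*x)^(1/4))
 g(x) = log(I*(C1 + 8*x)^(1/4))
 g(x) = log(-(C1 + 8*x)^(1/4))
 g(x) = log(C1 + 8*x)/4


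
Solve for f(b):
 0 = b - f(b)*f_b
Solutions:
 f(b) = -sqrt(C1 + b^2)
 f(b) = sqrt(C1 + b^2)


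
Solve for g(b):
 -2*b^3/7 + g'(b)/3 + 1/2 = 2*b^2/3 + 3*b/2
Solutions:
 g(b) = C1 + 3*b^4/14 + 2*b^3/3 + 9*b^2/4 - 3*b/2


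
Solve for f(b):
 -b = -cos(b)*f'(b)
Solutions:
 f(b) = C1 + Integral(b/cos(b), b)


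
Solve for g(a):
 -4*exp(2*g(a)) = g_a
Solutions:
 g(a) = log(-sqrt(-1/(C1 - 4*a))) - log(2)/2
 g(a) = log(-1/(C1 - 4*a))/2 - log(2)/2


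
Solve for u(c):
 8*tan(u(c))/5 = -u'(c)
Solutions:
 u(c) = pi - asin(C1*exp(-8*c/5))
 u(c) = asin(C1*exp(-8*c/5))


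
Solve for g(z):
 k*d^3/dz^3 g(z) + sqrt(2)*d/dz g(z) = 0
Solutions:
 g(z) = C1 + C2*exp(-2^(1/4)*z*sqrt(-1/k)) + C3*exp(2^(1/4)*z*sqrt(-1/k))


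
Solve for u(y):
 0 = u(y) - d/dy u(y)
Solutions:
 u(y) = C1*exp(y)


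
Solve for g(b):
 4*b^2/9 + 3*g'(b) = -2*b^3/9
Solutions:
 g(b) = C1 - b^4/54 - 4*b^3/81


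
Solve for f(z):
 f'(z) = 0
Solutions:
 f(z) = C1


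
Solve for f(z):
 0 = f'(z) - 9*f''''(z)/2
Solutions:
 f(z) = C1 + C4*exp(6^(1/3)*z/3) + (C2*sin(2^(1/3)*3^(5/6)*z/6) + C3*cos(2^(1/3)*3^(5/6)*z/6))*exp(-6^(1/3)*z/6)


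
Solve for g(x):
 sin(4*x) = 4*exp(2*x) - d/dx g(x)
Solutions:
 g(x) = C1 + 2*exp(2*x) + cos(4*x)/4


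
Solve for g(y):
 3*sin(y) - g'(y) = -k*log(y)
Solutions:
 g(y) = C1 + k*y*(log(y) - 1) - 3*cos(y)


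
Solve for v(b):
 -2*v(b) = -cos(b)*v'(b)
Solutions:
 v(b) = C1*(sin(b) + 1)/(sin(b) - 1)


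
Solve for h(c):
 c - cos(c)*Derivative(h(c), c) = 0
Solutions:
 h(c) = C1 + Integral(c/cos(c), c)


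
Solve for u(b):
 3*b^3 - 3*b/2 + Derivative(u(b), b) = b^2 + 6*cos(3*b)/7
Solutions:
 u(b) = C1 - 3*b^4/4 + b^3/3 + 3*b^2/4 + 2*sin(3*b)/7


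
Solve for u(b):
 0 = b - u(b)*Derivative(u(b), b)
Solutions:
 u(b) = -sqrt(C1 + b^2)
 u(b) = sqrt(C1 + b^2)


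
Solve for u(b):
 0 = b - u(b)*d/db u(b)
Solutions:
 u(b) = -sqrt(C1 + b^2)
 u(b) = sqrt(C1 + b^2)


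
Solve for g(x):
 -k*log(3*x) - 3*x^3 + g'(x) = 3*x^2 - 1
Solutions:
 g(x) = C1 + k*x*log(x) - k*x + k*x*log(3) + 3*x^4/4 + x^3 - x


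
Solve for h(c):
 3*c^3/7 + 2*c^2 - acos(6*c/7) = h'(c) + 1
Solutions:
 h(c) = C1 + 3*c^4/28 + 2*c^3/3 - c*acos(6*c/7) - c + sqrt(49 - 36*c^2)/6


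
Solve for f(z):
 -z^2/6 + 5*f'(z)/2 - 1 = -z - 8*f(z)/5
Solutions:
 f(z) = C1*exp(-16*z/25) + 5*z^2/48 - 365*z/384 + 12965/6144


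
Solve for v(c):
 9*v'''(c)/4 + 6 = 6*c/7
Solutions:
 v(c) = C1 + C2*c + C3*c^2 + c^4/63 - 4*c^3/9


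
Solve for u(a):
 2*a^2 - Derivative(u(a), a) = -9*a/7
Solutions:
 u(a) = C1 + 2*a^3/3 + 9*a^2/14


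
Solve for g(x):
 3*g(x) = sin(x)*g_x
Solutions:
 g(x) = C1*(cos(x) - 1)^(3/2)/(cos(x) + 1)^(3/2)


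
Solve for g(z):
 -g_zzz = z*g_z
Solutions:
 g(z) = C1 + Integral(C2*airyai(-z) + C3*airybi(-z), z)


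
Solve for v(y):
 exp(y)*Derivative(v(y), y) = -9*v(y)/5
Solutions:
 v(y) = C1*exp(9*exp(-y)/5)


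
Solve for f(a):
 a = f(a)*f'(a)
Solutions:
 f(a) = -sqrt(C1 + a^2)
 f(a) = sqrt(C1 + a^2)


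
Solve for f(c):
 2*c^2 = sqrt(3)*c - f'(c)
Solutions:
 f(c) = C1 - 2*c^3/3 + sqrt(3)*c^2/2


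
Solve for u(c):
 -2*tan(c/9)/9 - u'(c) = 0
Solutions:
 u(c) = C1 + 2*log(cos(c/9))


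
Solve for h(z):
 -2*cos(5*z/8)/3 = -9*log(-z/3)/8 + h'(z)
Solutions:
 h(z) = C1 + 9*z*log(-z)/8 - 9*z*log(3)/8 - 9*z/8 - 16*sin(5*z/8)/15


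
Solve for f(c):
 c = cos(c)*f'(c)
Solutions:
 f(c) = C1 + Integral(c/cos(c), c)


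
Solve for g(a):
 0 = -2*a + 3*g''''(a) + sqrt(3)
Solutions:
 g(a) = C1 + C2*a + C3*a^2 + C4*a^3 + a^5/180 - sqrt(3)*a^4/72


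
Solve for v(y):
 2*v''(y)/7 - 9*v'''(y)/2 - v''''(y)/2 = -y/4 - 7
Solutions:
 v(y) = C1 + C2*y + C3*exp(y*(-63 + sqrt(4081))/14) + C4*exp(-y*(63 + sqrt(4081))/14) - 7*y^3/48 - 1225*y^2/64


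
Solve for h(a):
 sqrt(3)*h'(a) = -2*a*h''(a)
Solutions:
 h(a) = C1 + C2*a^(1 - sqrt(3)/2)


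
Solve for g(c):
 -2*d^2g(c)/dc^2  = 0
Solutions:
 g(c) = C1 + C2*c


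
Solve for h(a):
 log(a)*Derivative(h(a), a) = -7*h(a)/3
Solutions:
 h(a) = C1*exp(-7*li(a)/3)


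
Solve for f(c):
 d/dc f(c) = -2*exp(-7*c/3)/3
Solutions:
 f(c) = C1 + 2*exp(-7*c/3)/7


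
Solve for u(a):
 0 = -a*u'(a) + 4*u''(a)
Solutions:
 u(a) = C1 + C2*erfi(sqrt(2)*a/4)


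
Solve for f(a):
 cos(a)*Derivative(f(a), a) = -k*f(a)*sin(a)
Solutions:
 f(a) = C1*exp(k*log(cos(a)))


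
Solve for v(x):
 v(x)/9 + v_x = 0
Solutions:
 v(x) = C1*exp(-x/9)


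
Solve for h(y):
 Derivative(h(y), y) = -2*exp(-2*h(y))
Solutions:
 h(y) = log(-sqrt(C1 - 4*y))
 h(y) = log(C1 - 4*y)/2


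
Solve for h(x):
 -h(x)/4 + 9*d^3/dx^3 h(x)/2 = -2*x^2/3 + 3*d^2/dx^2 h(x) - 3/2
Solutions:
 h(x) = C1*exp(x*(-2^(1/3)*(9*sqrt(145) + 113)^(1/3) - 8*2^(2/3)/(9*sqrt(145) + 113)^(1/3) + 8)/36)*sin(2^(1/3)*sqrt(3)*x*(-(9*sqrt(145) + 113)^(1/3) + 8*2^(1/3)/(9*sqrt(145) + 113)^(1/3))/36) + C2*exp(x*(-2^(1/3)*(9*sqrt(145) + 113)^(1/3) - 8*2^(2/3)/(9*sqrt(145) + 113)^(1/3) + 8)/36)*cos(2^(1/3)*sqrt(3)*x*(-(9*sqrt(145) + 113)^(1/3) + 8*2^(1/3)/(9*sqrt(145) + 113)^(1/3))/36) + C3*exp(x*(8*2^(2/3)/(9*sqrt(145) + 113)^(1/3) + 4 + 2^(1/3)*(9*sqrt(145) + 113)^(1/3))/18) + 8*x^2/3 - 58


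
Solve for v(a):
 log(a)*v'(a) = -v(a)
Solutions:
 v(a) = C1*exp(-li(a))


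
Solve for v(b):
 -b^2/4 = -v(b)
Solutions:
 v(b) = b^2/4


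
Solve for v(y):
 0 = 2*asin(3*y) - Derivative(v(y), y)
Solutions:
 v(y) = C1 + 2*y*asin(3*y) + 2*sqrt(1 - 9*y^2)/3


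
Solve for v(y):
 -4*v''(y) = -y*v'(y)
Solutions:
 v(y) = C1 + C2*erfi(sqrt(2)*y/4)


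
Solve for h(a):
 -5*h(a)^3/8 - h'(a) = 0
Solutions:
 h(a) = -2*sqrt(-1/(C1 - 5*a))
 h(a) = 2*sqrt(-1/(C1 - 5*a))


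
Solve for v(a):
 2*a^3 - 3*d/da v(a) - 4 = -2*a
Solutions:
 v(a) = C1 + a^4/6 + a^2/3 - 4*a/3


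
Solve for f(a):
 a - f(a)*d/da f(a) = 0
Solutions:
 f(a) = -sqrt(C1 + a^2)
 f(a) = sqrt(C1 + a^2)


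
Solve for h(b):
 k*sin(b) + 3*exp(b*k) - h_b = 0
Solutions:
 h(b) = C1 - k*cos(b) + 3*exp(b*k)/k


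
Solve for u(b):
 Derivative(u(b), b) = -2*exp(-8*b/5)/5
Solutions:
 u(b) = C1 + exp(-8*b/5)/4


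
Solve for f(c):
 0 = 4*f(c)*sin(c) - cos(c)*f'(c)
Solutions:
 f(c) = C1/cos(c)^4


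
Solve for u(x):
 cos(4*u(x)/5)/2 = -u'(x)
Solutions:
 x/2 - 5*log(sin(4*u(x)/5) - 1)/8 + 5*log(sin(4*u(x)/5) + 1)/8 = C1


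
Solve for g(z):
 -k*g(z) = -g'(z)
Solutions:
 g(z) = C1*exp(k*z)


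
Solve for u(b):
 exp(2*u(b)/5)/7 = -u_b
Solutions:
 u(b) = 5*log(-sqrt(-1/(C1 - b))) - 5*log(2) + 5*log(70)/2
 u(b) = 5*log(-1/(C1 - b))/2 - 5*log(2) + 5*log(70)/2


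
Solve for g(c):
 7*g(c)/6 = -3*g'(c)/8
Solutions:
 g(c) = C1*exp(-28*c/9)


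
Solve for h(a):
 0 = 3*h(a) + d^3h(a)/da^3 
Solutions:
 h(a) = C3*exp(-3^(1/3)*a) + (C1*sin(3^(5/6)*a/2) + C2*cos(3^(5/6)*a/2))*exp(3^(1/3)*a/2)


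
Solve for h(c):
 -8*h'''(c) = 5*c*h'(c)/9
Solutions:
 h(c) = C1 + Integral(C2*airyai(-15^(1/3)*c/6) + C3*airybi(-15^(1/3)*c/6), c)


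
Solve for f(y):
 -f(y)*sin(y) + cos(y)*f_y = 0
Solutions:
 f(y) = C1/cos(y)


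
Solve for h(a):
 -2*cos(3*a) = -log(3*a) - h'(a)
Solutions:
 h(a) = C1 - a*log(a) - a*log(3) + a + 2*sin(3*a)/3


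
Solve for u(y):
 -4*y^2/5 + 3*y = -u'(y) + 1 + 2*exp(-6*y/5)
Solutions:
 u(y) = C1 + 4*y^3/15 - 3*y^2/2 + y - 5*exp(-6*y/5)/3


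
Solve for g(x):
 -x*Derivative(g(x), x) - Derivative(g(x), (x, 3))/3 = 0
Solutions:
 g(x) = C1 + Integral(C2*airyai(-3^(1/3)*x) + C3*airybi(-3^(1/3)*x), x)


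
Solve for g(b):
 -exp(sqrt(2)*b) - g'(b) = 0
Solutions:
 g(b) = C1 - sqrt(2)*exp(sqrt(2)*b)/2


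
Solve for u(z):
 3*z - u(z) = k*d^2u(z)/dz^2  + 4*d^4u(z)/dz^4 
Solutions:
 u(z) = C1*exp(-sqrt(2)*z*sqrt(-k - sqrt(k^2 - 16))/4) + C2*exp(sqrt(2)*z*sqrt(-k - sqrt(k^2 - 16))/4) + C3*exp(-sqrt(2)*z*sqrt(-k + sqrt(k^2 - 16))/4) + C4*exp(sqrt(2)*z*sqrt(-k + sqrt(k^2 - 16))/4) + 3*z


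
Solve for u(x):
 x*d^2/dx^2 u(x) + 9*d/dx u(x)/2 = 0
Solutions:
 u(x) = C1 + C2/x^(7/2)


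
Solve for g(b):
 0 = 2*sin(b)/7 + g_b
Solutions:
 g(b) = C1 + 2*cos(b)/7


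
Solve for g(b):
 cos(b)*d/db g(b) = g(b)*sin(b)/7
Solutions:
 g(b) = C1/cos(b)^(1/7)


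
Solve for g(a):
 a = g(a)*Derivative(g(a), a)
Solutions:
 g(a) = -sqrt(C1 + a^2)
 g(a) = sqrt(C1 + a^2)


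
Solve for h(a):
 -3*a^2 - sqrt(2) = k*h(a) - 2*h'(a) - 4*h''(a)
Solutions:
 h(a) = C1*exp(a*(sqrt(4*k + 1) - 1)/4) + C2*exp(-a*(sqrt(4*k + 1) + 1)/4) - 3*a^2/k - 12*a/k^2 - sqrt(2)/k - 24/k^2 - 24/k^3


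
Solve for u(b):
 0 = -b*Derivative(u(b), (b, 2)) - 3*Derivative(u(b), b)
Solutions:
 u(b) = C1 + C2/b^2


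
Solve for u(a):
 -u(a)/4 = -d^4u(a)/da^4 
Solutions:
 u(a) = C1*exp(-sqrt(2)*a/2) + C2*exp(sqrt(2)*a/2) + C3*sin(sqrt(2)*a/2) + C4*cos(sqrt(2)*a/2)


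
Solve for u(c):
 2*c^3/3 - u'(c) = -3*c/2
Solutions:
 u(c) = C1 + c^4/6 + 3*c^2/4


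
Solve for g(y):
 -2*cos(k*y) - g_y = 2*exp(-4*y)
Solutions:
 g(y) = C1 + exp(-4*y)/2 - 2*sin(k*y)/k


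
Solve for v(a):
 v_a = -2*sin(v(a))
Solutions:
 v(a) = -acos((-C1 - exp(4*a))/(C1 - exp(4*a))) + 2*pi
 v(a) = acos((-C1 - exp(4*a))/(C1 - exp(4*a)))


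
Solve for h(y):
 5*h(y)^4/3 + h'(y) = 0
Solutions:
 h(y) = (-1 - sqrt(3)*I)*(1/(C1 + 5*y))^(1/3)/2
 h(y) = (-1 + sqrt(3)*I)*(1/(C1 + 5*y))^(1/3)/2
 h(y) = (1/(C1 + 5*y))^(1/3)


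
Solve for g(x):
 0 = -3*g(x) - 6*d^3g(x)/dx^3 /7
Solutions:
 g(x) = C3*exp(-2^(2/3)*7^(1/3)*x/2) + (C1*sin(2^(2/3)*sqrt(3)*7^(1/3)*x/4) + C2*cos(2^(2/3)*sqrt(3)*7^(1/3)*x/4))*exp(2^(2/3)*7^(1/3)*x/4)


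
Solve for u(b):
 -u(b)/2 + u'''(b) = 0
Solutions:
 u(b) = C3*exp(2^(2/3)*b/2) + (C1*sin(2^(2/3)*sqrt(3)*b/4) + C2*cos(2^(2/3)*sqrt(3)*b/4))*exp(-2^(2/3)*b/4)


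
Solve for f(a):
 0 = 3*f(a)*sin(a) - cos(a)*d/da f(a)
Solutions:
 f(a) = C1/cos(a)^3


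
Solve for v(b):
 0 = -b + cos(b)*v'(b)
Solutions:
 v(b) = C1 + Integral(b/cos(b), b)


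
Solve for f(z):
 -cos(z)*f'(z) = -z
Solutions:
 f(z) = C1 + Integral(z/cos(z), z)


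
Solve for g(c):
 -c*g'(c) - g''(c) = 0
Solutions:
 g(c) = C1 + C2*erf(sqrt(2)*c/2)


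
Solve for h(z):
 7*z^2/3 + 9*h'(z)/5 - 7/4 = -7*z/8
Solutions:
 h(z) = C1 - 35*z^3/81 - 35*z^2/144 + 35*z/36


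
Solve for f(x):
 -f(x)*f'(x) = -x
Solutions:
 f(x) = -sqrt(C1 + x^2)
 f(x) = sqrt(C1 + x^2)


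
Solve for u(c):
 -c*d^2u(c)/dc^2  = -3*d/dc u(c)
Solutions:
 u(c) = C1 + C2*c^4


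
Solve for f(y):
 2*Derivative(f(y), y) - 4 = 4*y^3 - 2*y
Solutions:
 f(y) = C1 + y^4/2 - y^2/2 + 2*y


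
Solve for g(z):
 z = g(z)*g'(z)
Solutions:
 g(z) = -sqrt(C1 + z^2)
 g(z) = sqrt(C1 + z^2)


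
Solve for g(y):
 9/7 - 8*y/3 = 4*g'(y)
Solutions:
 g(y) = C1 - y^2/3 + 9*y/28


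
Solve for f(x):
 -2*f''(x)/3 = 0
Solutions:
 f(x) = C1 + C2*x


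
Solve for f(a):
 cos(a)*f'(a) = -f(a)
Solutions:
 f(a) = C1*sqrt(sin(a) - 1)/sqrt(sin(a) + 1)


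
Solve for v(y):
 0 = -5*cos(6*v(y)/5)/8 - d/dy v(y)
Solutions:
 5*y/8 - 5*log(sin(6*v(y)/5) - 1)/12 + 5*log(sin(6*v(y)/5) + 1)/12 = C1


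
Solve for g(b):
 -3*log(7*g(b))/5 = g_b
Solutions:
 5*Integral(1/(log(_y) + log(7)), (_y, g(b)))/3 = C1 - b


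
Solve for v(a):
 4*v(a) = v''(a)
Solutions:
 v(a) = C1*exp(-2*a) + C2*exp(2*a)


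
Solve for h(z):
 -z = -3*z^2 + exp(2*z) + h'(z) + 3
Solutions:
 h(z) = C1 + z^3 - z^2/2 - 3*z - exp(2*z)/2


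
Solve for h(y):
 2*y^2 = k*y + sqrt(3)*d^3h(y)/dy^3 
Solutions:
 h(y) = C1 + C2*y + C3*y^2 - sqrt(3)*k*y^4/72 + sqrt(3)*y^5/90


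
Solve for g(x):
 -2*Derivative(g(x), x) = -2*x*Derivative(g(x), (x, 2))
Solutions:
 g(x) = C1 + C2*x^2


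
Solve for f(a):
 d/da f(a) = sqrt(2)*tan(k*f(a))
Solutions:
 f(a) = Piecewise((-asin(exp(C1*k + sqrt(2)*a*k))/k + pi/k, Ne(k, 0)), (nan, True))
 f(a) = Piecewise((asin(exp(C1*k + sqrt(2)*a*k))/k, Ne(k, 0)), (nan, True))


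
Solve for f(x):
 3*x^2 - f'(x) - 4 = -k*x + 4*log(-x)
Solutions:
 f(x) = C1 + k*x^2/2 + x^3 - 4*x*log(-x)


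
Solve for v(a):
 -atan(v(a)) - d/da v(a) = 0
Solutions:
 Integral(1/atan(_y), (_y, v(a))) = C1 - a


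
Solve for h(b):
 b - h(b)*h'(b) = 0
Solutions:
 h(b) = -sqrt(C1 + b^2)
 h(b) = sqrt(C1 + b^2)


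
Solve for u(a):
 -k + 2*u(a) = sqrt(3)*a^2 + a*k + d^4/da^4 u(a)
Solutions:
 u(a) = C1*exp(-2^(1/4)*a) + C2*exp(2^(1/4)*a) + C3*sin(2^(1/4)*a) + C4*cos(2^(1/4)*a) + sqrt(3)*a^2/2 + a*k/2 + k/2


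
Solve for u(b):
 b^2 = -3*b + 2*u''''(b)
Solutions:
 u(b) = C1 + C2*b + C3*b^2 + C4*b^3 + b^6/720 + b^5/80


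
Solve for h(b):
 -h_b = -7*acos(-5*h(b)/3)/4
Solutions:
 Integral(1/acos(-5*_y/3), (_y, h(b))) = C1 + 7*b/4


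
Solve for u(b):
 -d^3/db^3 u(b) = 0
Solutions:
 u(b) = C1 + C2*b + C3*b^2


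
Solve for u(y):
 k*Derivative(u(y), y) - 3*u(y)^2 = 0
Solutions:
 u(y) = -k/(C1*k + 3*y)


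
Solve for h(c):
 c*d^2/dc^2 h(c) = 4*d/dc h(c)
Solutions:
 h(c) = C1 + C2*c^5


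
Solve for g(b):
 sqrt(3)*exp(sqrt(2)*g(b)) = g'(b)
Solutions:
 g(b) = sqrt(2)*(2*log(-1/(C1 + sqrt(3)*b)) - log(2))/4


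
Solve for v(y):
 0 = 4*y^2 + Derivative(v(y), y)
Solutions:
 v(y) = C1 - 4*y^3/3


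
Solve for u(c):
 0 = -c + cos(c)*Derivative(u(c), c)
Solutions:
 u(c) = C1 + Integral(c/cos(c), c)


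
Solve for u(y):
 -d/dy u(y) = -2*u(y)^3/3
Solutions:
 u(y) = -sqrt(6)*sqrt(-1/(C1 + 2*y))/2
 u(y) = sqrt(6)*sqrt(-1/(C1 + 2*y))/2


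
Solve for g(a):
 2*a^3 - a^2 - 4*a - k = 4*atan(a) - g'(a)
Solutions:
 g(a) = C1 - a^4/2 + a^3/3 + 2*a^2 + a*k + 4*a*atan(a) - 2*log(a^2 + 1)


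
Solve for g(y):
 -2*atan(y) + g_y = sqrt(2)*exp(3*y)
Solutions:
 g(y) = C1 + 2*y*atan(y) + sqrt(2)*exp(3*y)/3 - log(y^2 + 1)


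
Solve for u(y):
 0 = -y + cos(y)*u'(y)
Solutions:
 u(y) = C1 + Integral(y/cos(y), y)


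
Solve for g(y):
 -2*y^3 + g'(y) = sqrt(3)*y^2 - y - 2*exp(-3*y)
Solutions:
 g(y) = C1 + y^4/2 + sqrt(3)*y^3/3 - y^2/2 + 2*exp(-3*y)/3


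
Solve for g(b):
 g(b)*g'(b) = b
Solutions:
 g(b) = -sqrt(C1 + b^2)
 g(b) = sqrt(C1 + b^2)


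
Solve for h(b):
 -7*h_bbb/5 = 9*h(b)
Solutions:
 h(b) = C3*exp(b*(-45^(1/3)*7^(2/3) + 3*21^(2/3)*5^(1/3))/28)*sin(3*3^(1/6)*5^(1/3)*7^(2/3)*b/14) + C4*exp(b*(-45^(1/3)*7^(2/3) + 3*21^(2/3)*5^(1/3))/28)*cos(3*3^(1/6)*5^(1/3)*7^(2/3)*b/14) + C5*exp(-b*(45^(1/3)*7^(2/3) + 3*21^(2/3)*5^(1/3))/28) + (C1*sin(3*3^(1/6)*5^(1/3)*7^(2/3)*b/14) + C2*cos(3*3^(1/6)*5^(1/3)*7^(2/3)*b/14))*exp(45^(1/3)*7^(2/3)*b/14)


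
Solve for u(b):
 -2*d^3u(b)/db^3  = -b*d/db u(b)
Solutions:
 u(b) = C1 + Integral(C2*airyai(2^(2/3)*b/2) + C3*airybi(2^(2/3)*b/2), b)


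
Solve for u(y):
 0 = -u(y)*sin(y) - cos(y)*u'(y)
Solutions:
 u(y) = C1*cos(y)


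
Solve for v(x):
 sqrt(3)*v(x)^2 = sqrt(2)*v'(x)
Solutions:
 v(x) = -2/(C1 + sqrt(6)*x)


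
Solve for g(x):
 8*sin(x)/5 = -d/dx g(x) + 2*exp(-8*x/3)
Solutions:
 g(x) = C1 + 8*cos(x)/5 - 3*exp(-8*x/3)/4


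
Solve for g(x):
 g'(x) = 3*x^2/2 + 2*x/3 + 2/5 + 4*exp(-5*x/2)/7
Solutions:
 g(x) = C1 + x^3/2 + x^2/3 + 2*x/5 - 8*exp(-5*x/2)/35


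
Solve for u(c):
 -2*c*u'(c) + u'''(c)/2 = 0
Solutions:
 u(c) = C1 + Integral(C2*airyai(2^(2/3)*c) + C3*airybi(2^(2/3)*c), c)


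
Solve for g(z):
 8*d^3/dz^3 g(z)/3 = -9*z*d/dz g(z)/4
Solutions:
 g(z) = C1 + Integral(C2*airyai(-3*2^(1/3)*z/4) + C3*airybi(-3*2^(1/3)*z/4), z)


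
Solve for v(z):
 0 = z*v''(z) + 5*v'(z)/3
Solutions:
 v(z) = C1 + C2/z^(2/3)


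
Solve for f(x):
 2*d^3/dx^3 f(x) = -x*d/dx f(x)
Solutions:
 f(x) = C1 + Integral(C2*airyai(-2^(2/3)*x/2) + C3*airybi(-2^(2/3)*x/2), x)


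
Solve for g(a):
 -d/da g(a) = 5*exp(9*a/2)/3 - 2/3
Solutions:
 g(a) = C1 + 2*a/3 - 10*exp(9*a/2)/27


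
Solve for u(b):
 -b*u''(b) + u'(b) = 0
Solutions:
 u(b) = C1 + C2*b^2


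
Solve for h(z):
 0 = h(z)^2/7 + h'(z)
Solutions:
 h(z) = 7/(C1 + z)


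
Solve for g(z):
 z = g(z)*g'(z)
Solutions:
 g(z) = -sqrt(C1 + z^2)
 g(z) = sqrt(C1 + z^2)


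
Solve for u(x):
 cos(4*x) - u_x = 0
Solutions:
 u(x) = C1 + sin(4*x)/4


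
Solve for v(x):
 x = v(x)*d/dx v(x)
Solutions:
 v(x) = -sqrt(C1 + x^2)
 v(x) = sqrt(C1 + x^2)


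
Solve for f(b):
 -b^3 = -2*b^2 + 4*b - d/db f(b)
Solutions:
 f(b) = C1 + b^4/4 - 2*b^3/3 + 2*b^2


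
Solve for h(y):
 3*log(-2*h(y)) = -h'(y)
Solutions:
 Integral(1/(log(-_y) + log(2)), (_y, h(y)))/3 = C1 - y


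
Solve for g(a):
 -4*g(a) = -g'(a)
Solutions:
 g(a) = C1*exp(4*a)


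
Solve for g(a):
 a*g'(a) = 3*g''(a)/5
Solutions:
 g(a) = C1 + C2*erfi(sqrt(30)*a/6)


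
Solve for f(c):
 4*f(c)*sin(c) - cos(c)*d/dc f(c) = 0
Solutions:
 f(c) = C1/cos(c)^4


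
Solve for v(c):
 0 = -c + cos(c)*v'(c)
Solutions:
 v(c) = C1 + Integral(c/cos(c), c)


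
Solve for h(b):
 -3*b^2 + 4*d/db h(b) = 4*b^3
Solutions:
 h(b) = C1 + b^4/4 + b^3/4


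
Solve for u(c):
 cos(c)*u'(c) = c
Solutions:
 u(c) = C1 + Integral(c/cos(c), c)


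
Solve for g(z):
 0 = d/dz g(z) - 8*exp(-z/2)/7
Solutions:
 g(z) = C1 - 16*exp(-z/2)/7


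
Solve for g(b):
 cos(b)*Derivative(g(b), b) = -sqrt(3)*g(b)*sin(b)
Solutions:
 g(b) = C1*cos(b)^(sqrt(3))


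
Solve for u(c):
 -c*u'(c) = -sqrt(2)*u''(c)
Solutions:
 u(c) = C1 + C2*erfi(2^(1/4)*c/2)


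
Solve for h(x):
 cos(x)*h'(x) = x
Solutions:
 h(x) = C1 + Integral(x/cos(x), x)


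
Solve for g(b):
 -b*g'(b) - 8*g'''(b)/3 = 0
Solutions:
 g(b) = C1 + Integral(C2*airyai(-3^(1/3)*b/2) + C3*airybi(-3^(1/3)*b/2), b)


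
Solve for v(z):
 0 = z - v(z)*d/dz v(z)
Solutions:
 v(z) = -sqrt(C1 + z^2)
 v(z) = sqrt(C1 + z^2)


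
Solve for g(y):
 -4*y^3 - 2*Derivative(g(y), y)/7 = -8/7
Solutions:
 g(y) = C1 - 7*y^4/2 + 4*y


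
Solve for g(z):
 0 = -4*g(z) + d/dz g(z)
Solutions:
 g(z) = C1*exp(4*z)


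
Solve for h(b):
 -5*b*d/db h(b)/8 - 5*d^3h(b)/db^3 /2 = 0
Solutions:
 h(b) = C1 + Integral(C2*airyai(-2^(1/3)*b/2) + C3*airybi(-2^(1/3)*b/2), b)


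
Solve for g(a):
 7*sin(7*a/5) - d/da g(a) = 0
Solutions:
 g(a) = C1 - 5*cos(7*a/5)


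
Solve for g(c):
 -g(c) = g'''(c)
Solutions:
 g(c) = C3*exp(-c) + (C1*sin(sqrt(3)*c/2) + C2*cos(sqrt(3)*c/2))*exp(c/2)


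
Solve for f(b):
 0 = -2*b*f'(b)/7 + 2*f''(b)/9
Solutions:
 f(b) = C1 + C2*erfi(3*sqrt(14)*b/14)


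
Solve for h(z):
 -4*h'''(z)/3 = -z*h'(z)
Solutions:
 h(z) = C1 + Integral(C2*airyai(6^(1/3)*z/2) + C3*airybi(6^(1/3)*z/2), z)


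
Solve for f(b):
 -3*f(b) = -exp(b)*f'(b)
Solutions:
 f(b) = C1*exp(-3*exp(-b))


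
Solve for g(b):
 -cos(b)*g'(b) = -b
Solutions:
 g(b) = C1 + Integral(b/cos(b), b)


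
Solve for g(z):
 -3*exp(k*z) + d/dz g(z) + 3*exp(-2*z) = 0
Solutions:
 g(z) = C1 + 3*exp(-2*z)/2 + 3*exp(k*z)/k


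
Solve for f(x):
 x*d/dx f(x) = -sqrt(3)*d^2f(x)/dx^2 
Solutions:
 f(x) = C1 + C2*erf(sqrt(2)*3^(3/4)*x/6)


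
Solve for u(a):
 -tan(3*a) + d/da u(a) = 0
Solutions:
 u(a) = C1 - log(cos(3*a))/3


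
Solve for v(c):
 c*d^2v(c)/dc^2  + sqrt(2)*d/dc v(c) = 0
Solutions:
 v(c) = C1 + C2*c^(1 - sqrt(2))


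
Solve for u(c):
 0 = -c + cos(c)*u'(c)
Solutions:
 u(c) = C1 + Integral(c/cos(c), c)


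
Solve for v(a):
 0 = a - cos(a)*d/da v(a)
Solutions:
 v(a) = C1 + Integral(a/cos(a), a)


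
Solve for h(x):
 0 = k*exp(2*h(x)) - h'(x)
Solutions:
 h(x) = log(-sqrt(-1/(C1 + k*x))) - log(2)/2
 h(x) = log(-1/(C1 + k*x))/2 - log(2)/2


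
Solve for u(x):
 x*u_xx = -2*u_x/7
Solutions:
 u(x) = C1 + C2*x^(5/7)


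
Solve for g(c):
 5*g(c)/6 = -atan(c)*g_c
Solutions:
 g(c) = C1*exp(-5*Integral(1/atan(c), c)/6)


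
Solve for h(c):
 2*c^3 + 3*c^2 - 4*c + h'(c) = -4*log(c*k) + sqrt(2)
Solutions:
 h(c) = C1 - c^4/2 - c^3 + 2*c^2 - 4*c*log(c*k) + c*(sqrt(2) + 4)


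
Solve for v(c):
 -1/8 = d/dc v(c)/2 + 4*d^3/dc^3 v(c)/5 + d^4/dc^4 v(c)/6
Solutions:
 v(c) = C1 + C2*exp(c*(-32 + 128*2^(1/3)/(5*sqrt(36345) + 1399)^(1/3) + 2^(2/3)*(5*sqrt(36345) + 1399)^(1/3))/20)*sin(2^(1/3)*sqrt(3)*c*(-2^(1/3)*(5*sqrt(36345) + 1399)^(1/3) + 128/(5*sqrt(36345) + 1399)^(1/3))/20) + C3*exp(c*(-32 + 128*2^(1/3)/(5*sqrt(36345) + 1399)^(1/3) + 2^(2/3)*(5*sqrt(36345) + 1399)^(1/3))/20)*cos(2^(1/3)*sqrt(3)*c*(-2^(1/3)*(5*sqrt(36345) + 1399)^(1/3) + 128/(5*sqrt(36345) + 1399)^(1/3))/20) + C4*exp(-c*(128*2^(1/3)/(5*sqrt(36345) + 1399)^(1/3) + 16 + 2^(2/3)*(5*sqrt(36345) + 1399)^(1/3))/10) - c/4


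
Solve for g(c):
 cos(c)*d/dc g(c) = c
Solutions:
 g(c) = C1 + Integral(c/cos(c), c)


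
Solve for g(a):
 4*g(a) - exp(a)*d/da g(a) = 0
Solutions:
 g(a) = C1*exp(-4*exp(-a))


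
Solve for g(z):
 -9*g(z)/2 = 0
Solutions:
 g(z) = 0


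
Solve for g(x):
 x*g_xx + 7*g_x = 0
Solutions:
 g(x) = C1 + C2/x^6


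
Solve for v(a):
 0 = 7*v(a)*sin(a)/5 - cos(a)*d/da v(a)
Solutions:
 v(a) = C1/cos(a)^(7/5)


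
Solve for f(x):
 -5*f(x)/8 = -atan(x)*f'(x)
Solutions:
 f(x) = C1*exp(5*Integral(1/atan(x), x)/8)


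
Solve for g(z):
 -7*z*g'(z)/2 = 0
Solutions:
 g(z) = C1


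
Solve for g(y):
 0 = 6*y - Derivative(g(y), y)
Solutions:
 g(y) = C1 + 3*y^2


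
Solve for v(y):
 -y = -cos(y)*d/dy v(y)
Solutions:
 v(y) = C1 + Integral(y/cos(y), y)


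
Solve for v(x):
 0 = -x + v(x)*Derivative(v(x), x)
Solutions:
 v(x) = -sqrt(C1 + x^2)
 v(x) = sqrt(C1 + x^2)


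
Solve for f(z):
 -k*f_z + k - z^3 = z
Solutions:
 f(z) = C1 + z - z^4/(4*k) - z^2/(2*k)


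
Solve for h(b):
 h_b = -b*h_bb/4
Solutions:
 h(b) = C1 + C2/b^3
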